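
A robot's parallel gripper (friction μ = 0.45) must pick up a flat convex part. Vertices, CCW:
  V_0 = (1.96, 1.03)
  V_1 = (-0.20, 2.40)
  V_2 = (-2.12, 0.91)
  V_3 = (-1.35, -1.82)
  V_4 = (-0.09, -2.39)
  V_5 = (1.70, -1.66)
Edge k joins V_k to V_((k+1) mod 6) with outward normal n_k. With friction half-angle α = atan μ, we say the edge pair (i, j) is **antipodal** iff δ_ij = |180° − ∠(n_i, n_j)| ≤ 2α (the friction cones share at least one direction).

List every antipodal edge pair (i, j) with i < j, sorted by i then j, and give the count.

α = atan 0.45 = 24.23°;  2α = 48.46°
n_0 = (+0.5356, +0.8445)
n_1 = (-0.6131, +0.7900)
n_2 = (-0.9624, -0.2715)
n_3 = (-0.4122, -0.9111)
n_4 = (+0.3776, -0.9260)
n_5 = (+0.9954, -0.0962)
  (0,1): δ = 109.80°  ·
  (0,2): δ = 41.86°  ✓
  (0,3): δ = 8.04°  ✓
  (0,4): δ = 54.57°  ·
  (0,5): δ = 116.86°  ·
  (1,2): δ = 112.06°  ·
  (1,3): δ = 62.15°  ·
  (1,4): δ = 15.63°  ✓
  (1,5): δ = 46.67°  ✓
  (2,3): δ = 130.09°  ·
  (2,4): δ = 83.56°  ·
  (2,5): δ = 21.27°  ✓
  (3,4): δ = 133.47°  ·
  (3,5): δ = 71.18°  ·
  (4,5): δ = 117.71°  ·
antipodal pairs: 5

count = 5; pairs: (0,2), (0,3), (1,4), (1,5), (2,5)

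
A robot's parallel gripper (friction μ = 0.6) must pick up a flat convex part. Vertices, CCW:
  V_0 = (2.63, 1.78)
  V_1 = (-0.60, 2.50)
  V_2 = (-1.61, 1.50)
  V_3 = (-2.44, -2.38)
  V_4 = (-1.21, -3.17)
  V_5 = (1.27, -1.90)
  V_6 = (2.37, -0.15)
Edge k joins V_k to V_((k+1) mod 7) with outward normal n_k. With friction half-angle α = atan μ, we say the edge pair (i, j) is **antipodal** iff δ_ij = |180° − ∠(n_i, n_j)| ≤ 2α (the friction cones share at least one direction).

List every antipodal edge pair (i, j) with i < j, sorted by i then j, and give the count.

count = 8; pairs: (0,3), (0,4), (1,4), (1,5), (1,6), (2,4), (2,5), (2,6)

α = atan 0.6 = 30.96°;  2α = 61.93°
n_0 = (+0.2176, +0.9760)
n_1 = (-0.7036, +0.7106)
n_2 = (-0.9779, +0.2092)
n_3 = (-0.5404, -0.8414)
n_4 = (+0.4558, -0.8901)
n_5 = (+0.8466, -0.5322)
n_6 = (+0.9910, -0.1335)
  (0,1): δ = 122.72°  ·
  (0,2): δ = 89.51°  ·
  (0,3): δ = 20.15°  ✓
  (0,4): δ = 39.68°  ✓
  (0,5): δ = 70.41°  ·
  (0,6): δ = 94.89°  ·
  (1,2): δ = 146.79°  ·
  (1,3): δ = 77.43°  ·
  (1,4): δ = 17.60°  ✓
  (1,5): δ = 13.13°  ✓
  (1,6): δ = 37.61°  ✓
  (2,3): δ = 110.64°  ·
  (2,4): δ = 50.81°  ✓
  (2,5): δ = 20.08°  ✓
  (2,6): δ = 4.40°  ✓
  (3,4): δ = 120.17°  ·
  (3,5): δ = 89.44°  ·
  (3,6): δ = 64.96°  ·
  (4,5): δ = 149.27°  ·
  (4,6): δ = 124.79°  ·
  (5,6): δ = 155.52°  ·
antipodal pairs: 8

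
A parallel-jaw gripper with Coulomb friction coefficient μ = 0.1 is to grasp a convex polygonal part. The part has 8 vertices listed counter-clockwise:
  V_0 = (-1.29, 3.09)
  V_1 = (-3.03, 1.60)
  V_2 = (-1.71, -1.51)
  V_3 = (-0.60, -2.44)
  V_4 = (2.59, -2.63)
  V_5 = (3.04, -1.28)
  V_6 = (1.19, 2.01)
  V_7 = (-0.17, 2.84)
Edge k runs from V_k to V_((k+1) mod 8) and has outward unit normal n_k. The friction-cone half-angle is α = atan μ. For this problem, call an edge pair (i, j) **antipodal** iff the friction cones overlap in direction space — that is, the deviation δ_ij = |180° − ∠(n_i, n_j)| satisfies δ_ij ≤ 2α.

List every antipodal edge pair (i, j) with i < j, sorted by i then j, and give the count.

count = 3; pairs: (1,5), (2,6), (3,7)

α = atan 0.1 = 5.71°;  2α = 11.42°
n_0 = (-0.6504, +0.7596)
n_1 = (-0.9205, -0.3907)
n_2 = (-0.6422, -0.7665)
n_3 = (-0.0595, -0.9982)
n_4 = (+0.9487, -0.3162)
n_5 = (+0.8716, +0.4901)
n_6 = (+0.5209, +0.8536)
n_7 = (+0.2179, +0.9760)
  (0,1): δ = 107.58°  ·
  (0,2): δ = 80.53°  ·
  (0,3): δ = 43.98°  ·
  (0,4): δ = 30.99°  ·
  (0,5): δ = 78.78°  ·
  (0,6): δ = 108.03°  ·
  (0,7): δ = 126.84°  ·
  (1,2): δ = 152.96°  ·
  (1,3): δ = 116.41°  ·
  (1,4): δ = 41.43°  ·
  (1,5): δ = 6.35°  ✓
  (1,6): δ = 35.61°  ·
  (1,7): δ = 54.42°  ·
  (2,3): δ = 143.45°  ·
  (2,4): δ = 68.48°  ·
  (2,5): δ = 20.69°  ·
  (2,6): δ = 8.56°  ✓
  (2,7): δ = 27.37°  ·
  (3,4): δ = 105.03°  ·
  (3,5): δ = 57.24°  ·
  (3,6): δ = 27.99°  ·
  (3,7): δ = 9.17°  ✓
  (4,5): δ = 132.22°  ·
  (4,6): δ = 102.96°  ·
  (4,7): δ = 84.15°  ·
  (5,6): δ = 150.74°  ·
  (5,7): δ = 131.93°  ·
  (6,7): δ = 161.19°  ·
antipodal pairs: 3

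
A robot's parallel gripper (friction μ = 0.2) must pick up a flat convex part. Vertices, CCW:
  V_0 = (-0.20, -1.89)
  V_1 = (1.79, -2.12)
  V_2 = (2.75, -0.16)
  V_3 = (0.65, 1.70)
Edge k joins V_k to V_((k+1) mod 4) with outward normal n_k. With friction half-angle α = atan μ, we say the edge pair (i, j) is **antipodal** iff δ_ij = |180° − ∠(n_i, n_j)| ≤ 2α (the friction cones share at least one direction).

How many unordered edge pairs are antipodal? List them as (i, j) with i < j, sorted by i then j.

α = atan 0.2 = 11.31°;  2α = 22.62°
n_0 = (-0.1148, -0.9934)
n_1 = (+0.8981, -0.4399)
n_2 = (+0.6630, +0.7486)
n_3 = (-0.9731, +0.2304)
  (0,1): δ = 109.50°  ·
  (0,2): δ = 34.94°  ·
  (0,3): δ = 83.27°  ·
  (1,2): δ = 105.44°  ·
  (1,3): δ = 12.77°  ✓
  (2,3): δ = 61.79°  ·
antipodal pairs: 1

count = 1; pairs: (1,3)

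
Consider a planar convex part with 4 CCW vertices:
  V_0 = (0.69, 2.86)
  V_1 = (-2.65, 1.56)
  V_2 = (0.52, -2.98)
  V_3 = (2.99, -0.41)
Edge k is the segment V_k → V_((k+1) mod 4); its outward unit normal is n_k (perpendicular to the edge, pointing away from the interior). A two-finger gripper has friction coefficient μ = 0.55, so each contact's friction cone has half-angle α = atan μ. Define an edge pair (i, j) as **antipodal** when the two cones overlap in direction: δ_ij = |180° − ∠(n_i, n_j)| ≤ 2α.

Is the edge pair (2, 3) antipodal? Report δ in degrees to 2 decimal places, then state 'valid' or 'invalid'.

α = atan 0.55 = 28.81°;  2α = 57.62°
edge 2: e_2 = (+2.47, +2.57);  n_2 = (+0.7210, -0.6929)
edge 3: e_3 = (-2.30, +3.27);  n_3 = (+0.8179, +0.5753)
∠(n_2, n_3) = 78.98°
δ = |180° − 78.98°| = 101.02°
101.02° > 2α = 57.62°  →  invalid

δ = 101.02°, invalid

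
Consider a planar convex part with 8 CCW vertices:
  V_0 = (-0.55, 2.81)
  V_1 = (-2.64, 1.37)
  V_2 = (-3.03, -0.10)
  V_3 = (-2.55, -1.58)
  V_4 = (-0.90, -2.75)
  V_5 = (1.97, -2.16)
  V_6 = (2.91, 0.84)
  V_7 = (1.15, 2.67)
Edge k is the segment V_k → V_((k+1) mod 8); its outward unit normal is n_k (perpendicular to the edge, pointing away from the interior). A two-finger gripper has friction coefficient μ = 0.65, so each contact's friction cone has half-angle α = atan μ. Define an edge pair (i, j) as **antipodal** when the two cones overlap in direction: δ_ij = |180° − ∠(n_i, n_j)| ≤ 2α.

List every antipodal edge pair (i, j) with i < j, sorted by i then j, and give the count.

count = 11; pairs: (0,4), (0,5), (1,4), (1,5), (1,6), (2,5), (2,6), (3,6), (3,7), (4,6), (4,7)

α = atan 0.65 = 33.02°;  2α = 66.05°
n_0 = (-0.5674, +0.8235)
n_1 = (-0.9666, +0.2564)
n_2 = (-0.9512, -0.3085)
n_3 = (-0.5784, -0.8157)
n_4 = (+0.2014, -0.9795)
n_5 = (+0.9543, -0.2990)
n_6 = (+0.7208, +0.6932)
n_7 = (+0.0821, +0.9966)
  (0,1): δ = 139.43°  ·
  (0,2): δ = 106.60°  ·
  (0,3): δ = 69.91°  ·
  (0,4): δ = 22.95°  ✓
  (0,5): δ = 38.04°  ✓
  (0,6): δ = 99.32°  ·
  (0,7): δ = 140.73°  ·
  (1,2): δ = 147.17°  ·
  (1,3): δ = 110.48°  ·
  (1,4): δ = 63.52°  ✓
  (1,5): δ = 2.54°  ✓
  (1,6): δ = 58.74°  ✓
  (1,7): δ = 100.15°  ·
  (2,3): δ = 143.31°  ·
  (2,4): δ = 96.35°  ·
  (2,5): δ = 35.37°  ✓
  (2,6): δ = 25.91°  ✓
  (2,7): δ = 67.32°  ·
  (3,4): δ = 133.04°  ·
  (3,5): δ = 72.06°  ·
  (3,6): δ = 10.78°  ✓
  (3,7): δ = 30.63°  ✓
  (4,5): δ = 119.01°  ·
  (4,6): δ = 57.73°  ✓
  (4,7): δ = 16.32°  ✓
  (5,6): δ = 118.72°  ·
  (5,7): δ = 77.31°  ·
  (6,7): δ = 138.59°  ·
antipodal pairs: 11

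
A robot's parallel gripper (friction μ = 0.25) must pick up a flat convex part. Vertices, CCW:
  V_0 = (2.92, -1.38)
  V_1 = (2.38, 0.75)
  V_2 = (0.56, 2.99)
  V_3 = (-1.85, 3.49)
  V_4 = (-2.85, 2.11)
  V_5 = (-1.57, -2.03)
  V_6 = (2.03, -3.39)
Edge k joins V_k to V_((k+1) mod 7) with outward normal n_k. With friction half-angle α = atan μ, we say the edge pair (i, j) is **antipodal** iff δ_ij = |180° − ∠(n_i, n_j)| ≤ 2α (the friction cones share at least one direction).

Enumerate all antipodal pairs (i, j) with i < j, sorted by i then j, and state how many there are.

count = 4; pairs: (0,4), (1,4), (2,5), (3,6)

α = atan 0.25 = 14.04°;  2α = 28.07°
n_0 = (+0.9693, +0.2457)
n_1 = (+0.7761, +0.6306)
n_2 = (+0.2031, +0.9791)
n_3 = (-0.8097, +0.5868)
n_4 = (-0.9554, -0.2954)
n_5 = (-0.3534, -0.9355)
n_6 = (+0.9144, -0.4049)
  (0,1): δ = 155.13°  ·
  (0,2): δ = 115.95°  ·
  (0,3): δ = 50.15°  ·
  (0,4): δ = 2.95°  ✓
  (0,5): δ = 55.08°  ·
  (0,6): δ = 141.89°  ·
  (1,2): δ = 140.81°  ·
  (1,3): δ = 75.02°  ·
  (1,4): δ = 21.91°  ✓
  (1,5): δ = 30.21°  ·
  (1,6): δ = 117.02°  ·
  (2,3): δ = 114.21°  ·
  (2,4): δ = 61.10°  ·
  (2,5): δ = 8.97°  ✓
  (2,6): δ = 77.84°  ·
  (3,4): δ = 126.89°  ·
  (3,5): δ = 74.77°  ·
  (3,6): δ = 12.05°  ✓
  (4,5): δ = 127.88°  ·
  (4,6): δ = 41.06°  ·
  (5,6): δ = 93.19°  ·
antipodal pairs: 4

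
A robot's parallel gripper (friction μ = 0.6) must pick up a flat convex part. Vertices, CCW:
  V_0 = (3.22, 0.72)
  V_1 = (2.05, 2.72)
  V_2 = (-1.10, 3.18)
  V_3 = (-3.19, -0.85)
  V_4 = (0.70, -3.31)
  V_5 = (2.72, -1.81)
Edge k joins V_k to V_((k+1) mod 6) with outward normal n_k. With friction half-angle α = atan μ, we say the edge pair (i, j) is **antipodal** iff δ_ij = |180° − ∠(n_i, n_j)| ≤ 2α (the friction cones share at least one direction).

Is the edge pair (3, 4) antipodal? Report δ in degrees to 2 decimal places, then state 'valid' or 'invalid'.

δ = 111.09°, invalid

α = atan 0.6 = 30.96°;  2α = 61.93°
edge 3: e_3 = (+3.89, -2.46);  n_3 = (-0.5345, -0.8452)
edge 4: e_4 = (+2.02, +1.50);  n_4 = (+0.5962, -0.8029)
∠(n_3, n_4) = 68.91°
δ = |180° − 68.91°| = 111.09°
111.09° > 2α = 61.93°  →  invalid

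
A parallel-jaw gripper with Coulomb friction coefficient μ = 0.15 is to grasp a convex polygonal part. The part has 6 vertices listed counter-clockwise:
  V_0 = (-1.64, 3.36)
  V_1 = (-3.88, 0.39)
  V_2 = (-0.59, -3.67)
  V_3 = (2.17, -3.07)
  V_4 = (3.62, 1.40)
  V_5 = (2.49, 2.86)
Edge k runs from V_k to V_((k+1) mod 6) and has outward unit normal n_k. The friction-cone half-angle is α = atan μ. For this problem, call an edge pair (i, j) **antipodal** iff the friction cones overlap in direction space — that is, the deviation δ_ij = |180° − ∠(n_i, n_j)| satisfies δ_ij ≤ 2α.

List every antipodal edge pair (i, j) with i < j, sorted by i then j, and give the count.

α = atan 0.15 = 8.53°;  2α = 17.06°
n_0 = (-0.7984, +0.6021)
n_1 = (-0.7769, -0.6296)
n_2 = (+0.2124, -0.9772)
n_3 = (+0.9512, -0.3086)
n_4 = (+0.7908, +0.6121)
n_5 = (+0.1202, +0.9928)
  (0,1): δ = 103.96°  ·
  (0,2): δ = 40.71°  ·
  (0,3): δ = 19.05°  ·
  (0,4): δ = 74.76°  ·
  (0,5): δ = 120.12°  ·
  (1,2): δ = 116.75°  ·
  (1,3): δ = 56.99°  ·
  (1,4): δ = 1.28°  ✓
  (1,5): δ = 44.08°  ·
  (2,3): δ = 120.24°  ·
  (2,4): δ = 64.53°  ·
  (2,5): δ = 19.17°  ·
  (3,4): δ = 124.29°  ·
  (3,5): δ = 78.93°  ·
  (4,5): δ = 134.64°  ·
antipodal pairs: 1

count = 1; pairs: (1,4)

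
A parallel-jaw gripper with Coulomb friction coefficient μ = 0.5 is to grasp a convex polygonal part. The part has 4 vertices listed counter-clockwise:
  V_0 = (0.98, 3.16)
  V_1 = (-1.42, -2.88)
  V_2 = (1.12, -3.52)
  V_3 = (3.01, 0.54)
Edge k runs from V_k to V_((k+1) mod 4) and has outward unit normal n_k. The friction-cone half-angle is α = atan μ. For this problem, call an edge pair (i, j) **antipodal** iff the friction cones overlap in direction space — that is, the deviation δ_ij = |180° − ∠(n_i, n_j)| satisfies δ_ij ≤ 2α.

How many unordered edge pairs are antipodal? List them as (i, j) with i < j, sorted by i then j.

α = atan 0.5 = 26.57°;  2α = 53.13°
n_0 = (-0.9293, +0.3693)
n_1 = (-0.2443, -0.9697)
n_2 = (+0.9066, -0.4220)
n_3 = (+0.7905, +0.6125)
  (0,1): δ = 82.47°  ·
  (0,2): δ = 3.29°  ✓
  (0,3): δ = 59.44°  ·
  (1,2): δ = 100.82°  ·
  (1,3): δ = 38.09°  ✓
  (2,3): δ = 117.27°  ·
antipodal pairs: 2

count = 2; pairs: (0,2), (1,3)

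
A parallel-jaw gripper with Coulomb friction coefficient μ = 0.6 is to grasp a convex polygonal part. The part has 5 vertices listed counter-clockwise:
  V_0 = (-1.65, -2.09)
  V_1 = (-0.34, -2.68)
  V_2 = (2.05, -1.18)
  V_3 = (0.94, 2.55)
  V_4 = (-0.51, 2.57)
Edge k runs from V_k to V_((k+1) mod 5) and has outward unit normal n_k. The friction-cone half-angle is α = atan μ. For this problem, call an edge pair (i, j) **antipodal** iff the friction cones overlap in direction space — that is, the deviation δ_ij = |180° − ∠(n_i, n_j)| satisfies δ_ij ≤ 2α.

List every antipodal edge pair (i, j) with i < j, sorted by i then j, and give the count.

count = 5; pairs: (0,2), (0,3), (1,3), (1,4), (2,4)

α = atan 0.6 = 30.96°;  2α = 61.93°
n_0 = (-0.4107, -0.9118)
n_1 = (+0.5316, -0.8470)
n_2 = (+0.9585, +0.2852)
n_3 = (+0.0138, +0.9999)
n_4 = (-0.9714, +0.2376)
  (0,1): δ = 123.64°  ·
  (0,2): δ = 49.18°  ✓
  (0,3): δ = 23.46°  ✓
  (0,4): δ = 100.50°  ·
  (1,2): δ = 105.54°  ·
  (1,3): δ = 32.90°  ✓
  (1,4): δ = 44.14°  ✓
  (2,3): δ = 107.36°  ·
  (2,4): δ = 30.32°  ✓
  (3,4): δ = 102.96°  ·
antipodal pairs: 5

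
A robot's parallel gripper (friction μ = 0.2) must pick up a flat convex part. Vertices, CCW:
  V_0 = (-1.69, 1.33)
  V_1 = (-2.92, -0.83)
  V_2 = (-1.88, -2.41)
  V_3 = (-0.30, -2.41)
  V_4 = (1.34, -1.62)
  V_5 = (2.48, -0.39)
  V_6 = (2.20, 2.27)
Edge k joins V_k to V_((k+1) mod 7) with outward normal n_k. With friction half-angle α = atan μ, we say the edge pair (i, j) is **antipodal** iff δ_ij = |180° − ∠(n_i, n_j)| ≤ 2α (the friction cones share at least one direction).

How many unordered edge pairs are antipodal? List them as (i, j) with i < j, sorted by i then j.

α = atan 0.2 = 11.31°;  2α = 22.62°
n_0 = (-0.8690, +0.4948)
n_1 = (-0.8353, -0.5498)
n_2 = (+0.0000, -1.0000)
n_3 = (+0.4340, -0.9009)
n_4 = (+0.7334, -0.6798)
n_5 = (+0.9945, +0.1047)
n_6 = (-0.2349, +0.9720)
  (0,1): δ = 116.99°  ·
  (0,2): δ = 60.34°  ·
  (0,3): δ = 34.62°  ·
  (0,4): δ = 13.17°  ✓
  (0,5): δ = 35.67°  ·
  (0,6): δ = 133.24°  ·
  (1,2): δ = 123.35°  ·
  (1,3): δ = 97.63°  ·
  (1,4): δ = 76.18°  ·
  (1,5): δ = 27.35°  ·
  (1,6): δ = 70.23°  ·
  (2,3): δ = 154.28°  ·
  (2,4): δ = 132.83°  ·
  (2,5): δ = 83.99°  ·
  (2,6): δ = 13.58°  ✓
  (3,4): δ = 158.55°  ·
  (3,5): δ = 109.71°  ·
  (3,6): δ = 12.14°  ✓
  (4,5): δ = 131.17°  ·
  (4,6): δ = 33.59°  ·
  (5,6): δ = 82.42°  ·
antipodal pairs: 3

count = 3; pairs: (0,4), (2,6), (3,6)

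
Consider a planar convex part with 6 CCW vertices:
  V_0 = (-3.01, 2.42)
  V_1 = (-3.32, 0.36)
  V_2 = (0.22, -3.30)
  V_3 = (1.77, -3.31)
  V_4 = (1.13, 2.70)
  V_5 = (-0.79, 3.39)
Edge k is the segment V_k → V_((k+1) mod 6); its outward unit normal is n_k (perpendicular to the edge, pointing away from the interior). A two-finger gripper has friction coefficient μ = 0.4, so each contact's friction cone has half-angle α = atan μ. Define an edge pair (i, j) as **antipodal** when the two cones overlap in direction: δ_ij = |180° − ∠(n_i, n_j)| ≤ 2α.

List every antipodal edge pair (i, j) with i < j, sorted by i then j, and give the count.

α = atan 0.4 = 21.80°;  2α = 43.60°
n_0 = (-0.9889, +0.1488)
n_1 = (-0.7188, -0.6952)
n_2 = (-0.0065, -1.0000)
n_3 = (+0.9944, +0.1059)
n_4 = (+0.3382, +0.9411)
n_5 = (-0.4004, +0.9163)
  (0,1): δ = 127.40°  ·
  (0,2): δ = 81.81°  ·
  (0,3): δ = 14.64°  ✓
  (0,4): δ = 78.79°  ·
  (0,5): δ = 122.16°  ·
  (1,2): δ = 134.41°  ·
  (1,3): δ = 37.97°  ✓
  (1,4): δ = 26.19°  ✓
  (1,5): δ = 69.56°  ·
  (2,3): δ = 83.55°  ·
  (2,4): δ = 19.40°  ✓
  (2,5): δ = 23.97°  ✓
  (3,4): δ = 115.85°  ·
  (3,5): δ = 72.48°  ·
  (4,5): δ = 136.63°  ·
antipodal pairs: 5

count = 5; pairs: (0,3), (1,3), (1,4), (2,4), (2,5)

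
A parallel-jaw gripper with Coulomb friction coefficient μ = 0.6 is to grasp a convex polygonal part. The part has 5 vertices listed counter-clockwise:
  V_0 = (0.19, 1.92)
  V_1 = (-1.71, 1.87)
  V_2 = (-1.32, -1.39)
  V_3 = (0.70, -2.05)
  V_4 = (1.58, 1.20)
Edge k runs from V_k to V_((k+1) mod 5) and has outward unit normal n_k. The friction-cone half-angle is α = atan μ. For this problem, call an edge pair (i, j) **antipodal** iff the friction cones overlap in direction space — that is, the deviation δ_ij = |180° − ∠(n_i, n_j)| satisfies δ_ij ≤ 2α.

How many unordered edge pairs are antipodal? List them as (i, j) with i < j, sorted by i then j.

α = atan 0.6 = 30.96°;  2α = 61.93°
n_0 = (-0.0263, +0.9997)
n_1 = (-0.9929, -0.1188)
n_2 = (-0.3106, -0.9505)
n_3 = (+0.9652, -0.2614)
n_4 = (+0.4599, +0.8879)
  (0,1): δ = 84.69°  ·
  (0,2): δ = 19.60°  ✓
  (0,3): δ = 73.34°  ·
  (0,4): δ = 151.11°  ·
  (1,2): δ = 114.92°  ·
  (1,3): δ = 21.97°  ✓
  (1,4): δ = 55.79°  ✓
  (2,3): δ = 87.06°  ·
  (2,4): δ = 9.29°  ✓
  (3,4): δ = 102.23°  ·
antipodal pairs: 4

count = 4; pairs: (0,2), (1,3), (1,4), (2,4)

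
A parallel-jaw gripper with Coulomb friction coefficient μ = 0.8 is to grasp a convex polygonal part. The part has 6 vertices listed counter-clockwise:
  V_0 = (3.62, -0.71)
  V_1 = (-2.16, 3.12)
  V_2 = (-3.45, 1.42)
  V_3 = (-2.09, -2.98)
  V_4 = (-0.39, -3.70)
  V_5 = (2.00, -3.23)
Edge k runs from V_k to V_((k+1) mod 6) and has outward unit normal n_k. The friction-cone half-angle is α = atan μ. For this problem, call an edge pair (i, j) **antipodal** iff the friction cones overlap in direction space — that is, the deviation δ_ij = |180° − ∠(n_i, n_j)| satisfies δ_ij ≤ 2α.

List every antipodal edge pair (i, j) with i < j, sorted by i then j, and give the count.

count = 7; pairs: (0,2), (0,3), (0,4), (1,3), (1,4), (1,5), (2,5)

α = atan 0.8 = 38.66°;  2α = 77.32°
n_0 = (+0.5524, +0.8336)
n_1 = (-0.7966, +0.6045)
n_2 = (-0.9554, -0.2953)
n_3 = (-0.3900, -0.9208)
n_4 = (+0.1930, -0.9812)
n_5 = (+0.8412, -0.5408)
  (0,1): δ = 93.66°  ·
  (0,2): δ = 39.29°  ✓
  (0,3): δ = 10.58°  ✓
  (0,4): δ = 44.66°  ✓
  (0,5): δ = 90.79°  ·
  (1,2): δ = 125.63°  ·
  (1,3): δ = 75.76°  ✓
  (1,4): δ = 41.68°  ✓
  (1,5): δ = 4.46°  ✓
  (2,3): δ = 130.13°  ·
  (2,4): δ = 96.05°  ·
  (2,5): δ = 49.91°  ✓
  (3,4): δ = 145.92°  ·
  (3,5): δ = 99.78°  ·
  (4,5): δ = 133.86°  ·
antipodal pairs: 7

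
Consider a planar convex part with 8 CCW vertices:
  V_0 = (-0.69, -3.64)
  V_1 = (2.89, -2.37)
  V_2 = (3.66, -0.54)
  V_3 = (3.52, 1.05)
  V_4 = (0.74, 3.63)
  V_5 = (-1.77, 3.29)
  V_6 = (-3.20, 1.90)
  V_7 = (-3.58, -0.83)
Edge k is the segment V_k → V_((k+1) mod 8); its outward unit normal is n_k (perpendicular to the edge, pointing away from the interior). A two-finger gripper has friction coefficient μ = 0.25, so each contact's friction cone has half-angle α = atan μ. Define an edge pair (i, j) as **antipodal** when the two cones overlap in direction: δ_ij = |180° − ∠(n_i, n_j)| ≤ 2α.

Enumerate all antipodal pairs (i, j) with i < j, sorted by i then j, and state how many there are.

α = atan 0.25 = 14.04°;  2α = 28.07°
n_0 = (+0.3343, -0.9425)
n_1 = (+0.9217, -0.3878)
n_2 = (+0.9961, +0.0877)
n_3 = (+0.6802, +0.7330)
n_4 = (-0.1342, +0.9909)
n_5 = (-0.6970, +0.7171)
n_6 = (-0.9905, +0.1379)
n_7 = (-0.6971, -0.7170)
  (0,1): δ = 132.35°  ·
  (0,2): δ = 104.50°  ·
  (0,3): δ = 62.40°  ·
  (0,4): δ = 11.82°  ✓
  (0,5): δ = 24.66°  ✓
  (0,6): δ = 62.54°  ·
  (0,7): δ = 116.27°  ·
  (1,2): δ = 152.15°  ·
  (1,3): δ = 110.04°  ·
  (1,4): δ = 59.47°  ·
  (1,5): δ = 22.99°  ✓
  (1,6): δ = 14.90°  ✓
  (1,7): δ = 68.62°  ·
  (2,3): δ = 137.90°  ·
  (2,4): δ = 87.32°  ·
  (2,5): δ = 50.84°  ·
  (2,6): δ = 12.96°  ✓
  (2,7): δ = 40.77°  ·
  (3,4): δ = 129.42°  ·
  (3,5): δ = 92.95°  ·
  (3,6): δ = 55.06°  ·
  (3,7): δ = 1.33°  ✓
  (4,5): δ = 143.53°  ·
  (4,6): δ = 105.64°  ·
  (4,7): δ = 51.91°  ·
  (5,6): δ = 142.11°  ·
  (5,7): δ = 88.38°  ·
  (6,7): δ = 126.27°  ·
antipodal pairs: 6

count = 6; pairs: (0,4), (0,5), (1,5), (1,6), (2,6), (3,7)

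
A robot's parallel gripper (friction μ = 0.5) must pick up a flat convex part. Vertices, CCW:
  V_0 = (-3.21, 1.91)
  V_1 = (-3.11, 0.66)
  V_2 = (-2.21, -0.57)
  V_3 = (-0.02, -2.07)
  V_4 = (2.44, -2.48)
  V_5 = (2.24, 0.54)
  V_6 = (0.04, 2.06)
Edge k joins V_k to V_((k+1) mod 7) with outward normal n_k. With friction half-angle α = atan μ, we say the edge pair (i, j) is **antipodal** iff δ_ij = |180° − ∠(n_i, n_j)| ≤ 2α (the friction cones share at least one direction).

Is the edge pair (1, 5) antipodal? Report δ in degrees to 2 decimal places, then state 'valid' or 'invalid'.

α = atan 0.5 = 26.57°;  2α = 53.13°
edge 1: e_1 = (+0.90, -1.23);  n_1 = (-0.8070, -0.5905)
edge 5: e_5 = (-2.20, +1.52);  n_5 = (+0.5684, +0.8227)
∠(n_1, n_5) = 160.83°
δ = |180° − 160.83°| = 19.17°
19.17° ≤ 2α = 53.13°  →  valid

δ = 19.17°, valid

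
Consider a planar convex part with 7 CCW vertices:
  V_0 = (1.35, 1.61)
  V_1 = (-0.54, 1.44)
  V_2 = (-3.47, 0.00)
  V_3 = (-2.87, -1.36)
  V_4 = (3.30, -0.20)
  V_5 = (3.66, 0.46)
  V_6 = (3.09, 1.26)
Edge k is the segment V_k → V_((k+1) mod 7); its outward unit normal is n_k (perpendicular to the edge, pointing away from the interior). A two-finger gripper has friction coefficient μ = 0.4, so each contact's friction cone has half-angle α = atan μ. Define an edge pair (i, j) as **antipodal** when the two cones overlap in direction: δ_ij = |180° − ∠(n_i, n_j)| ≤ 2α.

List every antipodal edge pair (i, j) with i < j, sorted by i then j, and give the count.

count = 5; pairs: (0,3), (1,3), (1,4), (2,5), (3,6)

α = atan 0.4 = 21.80°;  2α = 43.60°
n_0 = (-0.0896, +0.9960)
n_1 = (-0.4411, +0.8975)
n_2 = (-0.9149, -0.4036)
n_3 = (+0.1848, -0.9828)
n_4 = (+0.8779, -0.4789)
n_5 = (+0.8144, +0.5803)
n_6 = (+0.1972, +0.9804)
  (0,1): δ = 158.97°  ·
  (0,2): δ = 71.33°  ·
  (0,3): δ = 5.51°  ✓
  (0,4): δ = 56.25°  ·
  (0,5): δ = 120.33°  ·
  (0,6): δ = 163.49°  ·
  (1,2): δ = 92.37°  ·
  (1,3): δ = 15.52°  ✓
  (1,4): δ = 35.22°  ✓
  (1,5): δ = 99.30°  ·
  (1,6): δ = 142.45°  ·
  (2,3): δ = 103.16°  ·
  (2,4): δ = 52.42°  ·
  (2,5): δ = 11.66°  ✓
  (2,6): δ = 54.82°  ·
  (3,4): δ = 129.26°  ·
  (3,5): δ = 65.18°  ·
  (3,6): δ = 22.02°  ✓
  (4,5): δ = 115.92°  ·
  (4,6): δ = 72.76°  ·
  (5,6): δ = 136.84°  ·
antipodal pairs: 5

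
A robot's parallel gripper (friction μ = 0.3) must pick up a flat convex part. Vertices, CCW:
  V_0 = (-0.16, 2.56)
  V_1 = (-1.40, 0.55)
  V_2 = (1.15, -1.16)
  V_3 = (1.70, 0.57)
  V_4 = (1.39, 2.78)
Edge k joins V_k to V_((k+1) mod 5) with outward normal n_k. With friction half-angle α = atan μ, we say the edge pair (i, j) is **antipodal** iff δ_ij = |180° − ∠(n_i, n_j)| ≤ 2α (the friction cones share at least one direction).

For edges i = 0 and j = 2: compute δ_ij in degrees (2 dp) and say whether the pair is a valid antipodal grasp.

α = atan 0.3 = 16.70°;  2α = 33.40°
edge 0: e_0 = (-1.24, -2.01);  n_0 = (-0.8511, +0.5250)
edge 2: e_2 = (+0.55, +1.73);  n_2 = (+0.9530, -0.3030)
∠(n_0, n_2) = 165.97°
δ = |180° − 165.97°| = 14.03°
14.03° ≤ 2α = 33.40°  →  valid

δ = 14.03°, valid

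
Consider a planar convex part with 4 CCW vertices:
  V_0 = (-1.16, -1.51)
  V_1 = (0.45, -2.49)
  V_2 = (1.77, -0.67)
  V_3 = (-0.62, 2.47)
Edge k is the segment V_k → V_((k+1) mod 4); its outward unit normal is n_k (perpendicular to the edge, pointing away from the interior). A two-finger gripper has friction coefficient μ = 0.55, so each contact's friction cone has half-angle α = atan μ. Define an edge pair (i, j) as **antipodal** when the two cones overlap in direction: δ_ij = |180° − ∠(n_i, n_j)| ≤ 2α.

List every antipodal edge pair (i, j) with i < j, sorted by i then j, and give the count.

count = 3; pairs: (0,2), (1,3), (2,3)

α = atan 0.55 = 28.81°;  2α = 57.62°
n_0 = (-0.5199, -0.8542)
n_1 = (+0.8095, -0.5871)
n_2 = (+0.7957, +0.6057)
n_3 = (-0.9909, +0.1344)
  (0,1): δ = 94.62°  ·
  (0,2): δ = 21.39°  ✓
  (0,3): δ = 113.60°  ·
  (1,2): δ = 106.77°  ·
  (1,3): δ = 28.23°  ✓
  (2,3): δ = 45.00°  ✓
antipodal pairs: 3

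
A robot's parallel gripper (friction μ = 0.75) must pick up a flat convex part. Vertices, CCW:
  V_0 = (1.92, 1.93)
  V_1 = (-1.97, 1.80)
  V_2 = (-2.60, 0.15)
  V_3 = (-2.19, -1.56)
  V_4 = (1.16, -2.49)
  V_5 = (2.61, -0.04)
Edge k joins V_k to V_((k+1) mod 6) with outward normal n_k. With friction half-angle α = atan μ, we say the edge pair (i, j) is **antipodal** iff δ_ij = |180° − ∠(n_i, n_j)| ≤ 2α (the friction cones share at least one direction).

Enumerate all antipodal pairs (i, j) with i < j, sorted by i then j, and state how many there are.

count = 7; pairs: (0,3), (0,4), (1,4), (1,5), (2,4), (2,5), (3,5)

α = atan 0.75 = 36.87°;  2α = 73.74°
n_0 = (-0.0334, +0.9994)
n_1 = (-0.9342, +0.3567)
n_2 = (-0.9724, -0.2332)
n_3 = (-0.2675, -0.9636)
n_4 = (+0.8606, -0.5093)
n_5 = (+0.9438, +0.3306)
  (0,1): δ = 112.81°  ·
  (0,2): δ = 78.43°  ·
  (0,3): δ = 17.43°  ✓
  (0,4): δ = 57.47°  ✓
  (0,5): δ = 107.39°  ·
  (1,2): δ = 145.62°  ·
  (1,3): δ = 84.62°  ·
  (1,4): δ = 9.72°  ✓
  (1,5): δ = 40.20°  ✓
  (2,3): δ = 119.00°  ·
  (2,4): δ = 44.10°  ✓
  (2,5): δ = 5.82°  ✓
  (3,4): δ = 105.10°  ·
  (3,5): δ = 55.18°  ✓
  (4,5): δ = 130.08°  ·
antipodal pairs: 7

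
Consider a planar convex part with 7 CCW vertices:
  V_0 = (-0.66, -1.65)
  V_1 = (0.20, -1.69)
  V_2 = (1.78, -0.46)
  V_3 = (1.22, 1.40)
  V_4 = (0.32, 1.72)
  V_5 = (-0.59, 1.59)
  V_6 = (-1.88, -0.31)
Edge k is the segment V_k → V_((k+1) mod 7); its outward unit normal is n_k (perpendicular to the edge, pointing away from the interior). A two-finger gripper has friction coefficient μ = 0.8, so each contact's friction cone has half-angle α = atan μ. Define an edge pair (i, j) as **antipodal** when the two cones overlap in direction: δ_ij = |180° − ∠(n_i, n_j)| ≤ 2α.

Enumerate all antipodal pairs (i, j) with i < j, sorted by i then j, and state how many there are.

count = 11; pairs: (0,2), (0,3), (0,4), (0,5), (1,3), (1,4), (1,5), (2,5), (2,6), (3,6), (4,6)

α = atan 0.8 = 38.66°;  2α = 77.32°
n_0 = (-0.0465, -0.9989)
n_1 = (+0.6143, -0.7891)
n_2 = (+0.9575, +0.2883)
n_3 = (+0.3350, +0.9422)
n_4 = (-0.1414, +0.9899)
n_5 = (-0.8273, +0.5617)
n_6 = (-0.7394, -0.6732)
  (0,1): δ = 139.44°  ·
  (0,2): δ = 70.58°  ✓
  (0,3): δ = 16.91°  ✓
  (0,4): δ = 10.79°  ✓
  (0,5): δ = 58.49°  ✓
  (0,6): δ = 134.98°  ·
  (1,2): δ = 111.14°  ·
  (1,3): δ = 57.47°  ✓
  (1,4): δ = 29.77°  ✓
  (1,5): δ = 17.93°  ✓
  (1,6): δ = 94.42°  ·
  (2,3): δ = 126.33°  ·
  (2,4): δ = 98.63°  ·
  (2,5): δ = 50.93°  ✓
  (2,6): δ = 25.56°  ✓
  (3,4): δ = 152.30°  ·
  (3,5): δ = 104.60°  ·
  (3,6): δ = 28.11°  ✓
  (4,5): δ = 132.30°  ·
  (4,6): δ = 55.81°  ✓
  (5,6): δ = 103.51°  ·
antipodal pairs: 11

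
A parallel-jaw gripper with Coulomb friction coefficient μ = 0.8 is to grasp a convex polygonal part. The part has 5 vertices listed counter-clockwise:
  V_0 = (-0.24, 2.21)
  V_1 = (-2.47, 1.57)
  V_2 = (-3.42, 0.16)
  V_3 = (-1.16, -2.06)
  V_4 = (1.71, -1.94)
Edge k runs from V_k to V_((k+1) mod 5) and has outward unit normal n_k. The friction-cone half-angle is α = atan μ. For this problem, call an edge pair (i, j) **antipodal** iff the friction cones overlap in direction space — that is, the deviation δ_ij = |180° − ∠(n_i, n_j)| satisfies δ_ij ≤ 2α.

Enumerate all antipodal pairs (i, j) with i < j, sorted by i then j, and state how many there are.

α = atan 0.8 = 38.66°;  2α = 77.32°
n_0 = (-0.2759, +0.9612)
n_1 = (-0.8293, +0.5588)
n_2 = (-0.7008, -0.7134)
n_3 = (+0.0418, -0.9991)
n_4 = (+0.9051, +0.4253)
  (0,1): δ = 139.98°  ·
  (0,2): δ = 60.50°  ✓
  (0,3): δ = 13.62°  ✓
  (0,4): δ = 99.15°  ·
  (1,2): δ = 100.52°  ·
  (1,3): δ = 53.64°  ✓
  (1,4): δ = 59.14°  ✓
  (2,3): δ = 133.12°  ·
  (2,4): δ = 20.34°  ✓
  (3,4): δ = 67.23°  ✓
antipodal pairs: 6

count = 6; pairs: (0,2), (0,3), (1,3), (1,4), (2,4), (3,4)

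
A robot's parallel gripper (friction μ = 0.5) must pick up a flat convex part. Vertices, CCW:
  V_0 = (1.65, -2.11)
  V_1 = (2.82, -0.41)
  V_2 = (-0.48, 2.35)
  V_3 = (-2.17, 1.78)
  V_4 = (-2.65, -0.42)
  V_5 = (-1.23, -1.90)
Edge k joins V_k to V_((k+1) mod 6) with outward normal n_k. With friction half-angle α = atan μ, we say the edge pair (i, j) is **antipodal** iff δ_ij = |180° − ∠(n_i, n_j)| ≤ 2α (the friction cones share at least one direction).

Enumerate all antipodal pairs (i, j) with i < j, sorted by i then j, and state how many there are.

count = 5; pairs: (0,2), (0,3), (1,4), (1,5), (2,5)

α = atan 0.5 = 26.57°;  2α = 53.13°
n_0 = (+0.8238, -0.5669)
n_1 = (+0.6416, +0.7671)
n_2 = (-0.3196, +0.9476)
n_3 = (-0.9770, +0.2132)
n_4 = (-0.7216, -0.6923)
n_5 = (-0.0727, -0.9974)
  (0,1): δ = 95.37°  ·
  (0,2): δ = 36.82°  ✓
  (0,3): δ = 22.23°  ✓
  (0,4): δ = 78.35°  ·
  (0,5): δ = 120.37°  ·
  (1,2): δ = 121.45°  ·
  (1,3): δ = 62.40°  ·
  (1,4): δ = 6.28°  ✓
  (1,5): δ = 35.74°  ✓
  (2,3): δ = 120.95°  ·
  (2,4): δ = 64.82°  ·
  (2,5): δ = 22.81°  ✓
  (3,4): δ = 123.88°  ·
  (3,5): δ = 81.86°  ·
  (4,5): δ = 137.99°  ·
antipodal pairs: 5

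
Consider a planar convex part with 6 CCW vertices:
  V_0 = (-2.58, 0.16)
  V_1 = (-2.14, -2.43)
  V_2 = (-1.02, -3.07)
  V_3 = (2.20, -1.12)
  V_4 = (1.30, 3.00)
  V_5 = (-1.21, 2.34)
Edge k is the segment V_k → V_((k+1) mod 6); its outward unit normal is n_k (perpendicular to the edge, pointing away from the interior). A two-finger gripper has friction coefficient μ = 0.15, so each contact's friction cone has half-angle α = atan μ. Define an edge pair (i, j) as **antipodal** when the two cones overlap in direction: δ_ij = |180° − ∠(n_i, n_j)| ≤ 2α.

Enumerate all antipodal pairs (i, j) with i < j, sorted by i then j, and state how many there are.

count = 2; pairs: (0,3), (2,4)

α = atan 0.15 = 8.53°;  2α = 17.06°
n_0 = (-0.9859, -0.1675)
n_1 = (-0.4961, -0.8682)
n_2 = (+0.5180, -0.8554)
n_3 = (+0.9770, +0.2134)
n_4 = (-0.2543, +0.9671)
n_5 = (-0.8467, +0.5321)
  (0,1): δ = 129.39°  ·
  (0,2): δ = 68.44°  ·
  (0,3): δ = 2.68°  ✓
  (0,4): δ = 95.09°  ·
  (0,5): δ = 138.21°  ·
  (1,2): δ = 119.06°  ·
  (1,3): δ = 47.93°  ·
  (1,4): δ = 44.48°  ·
  (1,5): δ = 87.60°  ·
  (2,3): δ = 108.88°  ·
  (2,4): δ = 16.47°  ✓
  (2,5): δ = 26.65°  ·
  (3,4): δ = 87.59°  ·
  (3,5): δ = 44.47°  ·
  (4,5): δ = 136.88°  ·
antipodal pairs: 2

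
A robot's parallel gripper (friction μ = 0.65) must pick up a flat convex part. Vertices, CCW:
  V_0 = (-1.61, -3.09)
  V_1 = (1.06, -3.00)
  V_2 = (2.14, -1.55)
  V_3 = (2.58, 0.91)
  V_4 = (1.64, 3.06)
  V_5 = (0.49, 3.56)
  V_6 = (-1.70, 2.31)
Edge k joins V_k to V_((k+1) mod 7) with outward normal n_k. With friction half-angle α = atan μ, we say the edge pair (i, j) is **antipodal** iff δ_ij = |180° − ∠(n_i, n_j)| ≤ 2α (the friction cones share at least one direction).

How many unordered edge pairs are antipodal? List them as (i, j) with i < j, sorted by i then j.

α = atan 0.65 = 33.02°;  2α = 66.05°
n_0 = (+0.0337, -0.9994)
n_1 = (+0.8020, -0.5973)
n_2 = (+0.9844, -0.1761)
n_3 = (+0.9163, +0.4006)
n_4 = (+0.3987, +0.9171)
n_5 = (-0.4957, +0.8685)
n_6 = (-0.9999, -0.0167)
  (0,1): δ = 128.61°  ·
  (0,2): δ = 102.07°  ·
  (0,3): δ = 68.32°  ·
  (0,4): δ = 25.43°  ✓
  (0,5): δ = 27.79°  ✓
  (0,6): δ = 89.02°  ·
  (1,2): δ = 153.46°  ·
  (1,3): δ = 119.70°  ·
  (1,4): δ = 76.82°  ·
  (1,5): δ = 23.60°  ✓
  (1,6): δ = 37.63°  ✓
  (2,3): δ = 146.24°  ·
  (2,4): δ = 103.36°  ·
  (2,5): δ = 50.14°  ✓
  (2,6): δ = 11.10°  ✓
  (3,4): δ = 137.11°  ·
  (3,5): δ = 83.90°  ·
  (3,6): δ = 22.66°  ✓
  (4,5): δ = 126.78°  ·
  (4,6): δ = 65.55°  ✓
  (5,6): δ = 118.76°  ·
antipodal pairs: 8

count = 8; pairs: (0,4), (0,5), (1,5), (1,6), (2,5), (2,6), (3,6), (4,6)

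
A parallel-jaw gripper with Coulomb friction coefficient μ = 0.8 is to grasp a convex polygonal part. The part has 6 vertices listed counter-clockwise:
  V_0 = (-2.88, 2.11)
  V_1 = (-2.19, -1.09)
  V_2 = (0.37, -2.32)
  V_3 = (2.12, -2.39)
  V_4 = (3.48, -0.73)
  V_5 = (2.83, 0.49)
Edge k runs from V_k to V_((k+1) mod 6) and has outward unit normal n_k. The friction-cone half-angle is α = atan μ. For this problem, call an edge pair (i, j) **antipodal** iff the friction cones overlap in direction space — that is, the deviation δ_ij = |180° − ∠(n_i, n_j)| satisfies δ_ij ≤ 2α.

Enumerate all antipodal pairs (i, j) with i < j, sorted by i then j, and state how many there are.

α = atan 0.8 = 38.66°;  2α = 77.32°
n_0 = (-0.9775, -0.2108)
n_1 = (-0.4331, -0.9014)
n_2 = (-0.0400, -0.9992)
n_3 = (+0.7735, -0.6337)
n_4 = (+0.8826, +0.4702)
n_5 = (+0.2729, +0.9620)
  (0,1): δ = 127.83°  ·
  (0,2): δ = 104.46°  ·
  (0,3): δ = 51.50°  ✓
  (0,4): δ = 15.88°  ✓
  (0,5): δ = 61.99°  ✓
  (1,2): δ = 156.63°  ·
  (1,3): δ = 103.66°  ·
  (1,4): δ = 36.29°  ✓
  (1,5): δ = 9.82°  ✓
  (2,3): δ = 127.04°  ·
  (2,4): δ = 59.66°  ✓
  (2,5): δ = 13.55°  ✓
  (3,4): δ = 112.62°  ·
  (3,5): δ = 66.51°  ✓
  (4,5): δ = 133.89°  ·
antipodal pairs: 8

count = 8; pairs: (0,3), (0,4), (0,5), (1,4), (1,5), (2,4), (2,5), (3,5)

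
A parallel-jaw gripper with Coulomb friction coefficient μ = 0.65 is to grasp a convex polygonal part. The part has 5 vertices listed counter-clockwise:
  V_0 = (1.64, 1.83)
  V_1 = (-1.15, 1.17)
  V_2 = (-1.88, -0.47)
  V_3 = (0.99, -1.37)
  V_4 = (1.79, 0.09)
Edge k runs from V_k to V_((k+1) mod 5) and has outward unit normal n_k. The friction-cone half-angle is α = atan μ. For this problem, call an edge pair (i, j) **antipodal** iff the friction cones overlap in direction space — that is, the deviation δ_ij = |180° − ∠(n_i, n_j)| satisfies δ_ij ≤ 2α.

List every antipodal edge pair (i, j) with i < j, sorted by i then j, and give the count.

count = 4; pairs: (0,2), (0,3), (1,3), (1,4)

α = atan 0.65 = 33.02°;  2α = 66.05°
n_0 = (-0.2302, +0.9731)
n_1 = (-0.9136, +0.4067)
n_2 = (-0.2992, -0.9542)
n_3 = (+0.8770, -0.4805)
n_4 = (+0.9963, +0.0859)
  (0,1): δ = 127.30°  ·
  (0,2): δ = 30.72°  ✓
  (0,3): δ = 47.97°  ✓
  (0,4): δ = 81.62°  ·
  (1,2): δ = 83.42°  ·
  (1,3): δ = 4.73°  ✓
  (1,4): δ = 28.92°  ✓
  (2,3): δ = 101.31°  ·
  (2,4): δ = 67.66°  ·
  (3,4): δ = 146.35°  ·
antipodal pairs: 4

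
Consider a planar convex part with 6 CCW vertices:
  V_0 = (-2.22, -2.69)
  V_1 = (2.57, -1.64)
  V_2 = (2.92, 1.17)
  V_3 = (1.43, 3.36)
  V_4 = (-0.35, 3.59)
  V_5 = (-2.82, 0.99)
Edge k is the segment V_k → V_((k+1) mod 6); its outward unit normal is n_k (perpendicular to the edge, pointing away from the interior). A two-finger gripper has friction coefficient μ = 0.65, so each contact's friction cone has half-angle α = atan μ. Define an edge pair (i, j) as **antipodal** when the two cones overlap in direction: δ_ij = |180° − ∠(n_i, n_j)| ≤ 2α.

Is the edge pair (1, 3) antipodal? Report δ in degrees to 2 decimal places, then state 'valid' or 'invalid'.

α = atan 0.65 = 33.02°;  2α = 66.05°
edge 1: e_1 = (+0.35, +2.81);  n_1 = (+0.9923, -0.1236)
edge 3: e_3 = (-1.78, +0.23);  n_3 = (+0.1281, +0.9918)
∠(n_1, n_3) = 89.74°
δ = |180° − 89.74°| = 90.26°
90.26° > 2α = 66.05°  →  invalid

δ = 90.26°, invalid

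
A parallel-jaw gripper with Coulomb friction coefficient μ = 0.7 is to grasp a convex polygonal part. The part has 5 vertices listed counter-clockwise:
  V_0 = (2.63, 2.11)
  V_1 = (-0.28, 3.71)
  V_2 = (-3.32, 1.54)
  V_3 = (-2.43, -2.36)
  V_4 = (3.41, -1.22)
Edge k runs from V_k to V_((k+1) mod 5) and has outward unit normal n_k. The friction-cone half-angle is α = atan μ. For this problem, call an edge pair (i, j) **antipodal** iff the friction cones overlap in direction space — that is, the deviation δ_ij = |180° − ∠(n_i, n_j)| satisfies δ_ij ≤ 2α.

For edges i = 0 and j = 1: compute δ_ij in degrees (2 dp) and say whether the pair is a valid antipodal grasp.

α = atan 0.7 = 34.99°;  2α = 69.98°
edge 0: e_0 = (-2.91, +1.60);  n_0 = (+0.4818, +0.8763)
edge 1: e_1 = (-3.04, -2.17);  n_1 = (-0.5810, +0.8139)
∠(n_0, n_1) = 64.32°
δ = |180° − 64.32°| = 115.68°
115.68° > 2α = 69.98°  →  invalid

δ = 115.68°, invalid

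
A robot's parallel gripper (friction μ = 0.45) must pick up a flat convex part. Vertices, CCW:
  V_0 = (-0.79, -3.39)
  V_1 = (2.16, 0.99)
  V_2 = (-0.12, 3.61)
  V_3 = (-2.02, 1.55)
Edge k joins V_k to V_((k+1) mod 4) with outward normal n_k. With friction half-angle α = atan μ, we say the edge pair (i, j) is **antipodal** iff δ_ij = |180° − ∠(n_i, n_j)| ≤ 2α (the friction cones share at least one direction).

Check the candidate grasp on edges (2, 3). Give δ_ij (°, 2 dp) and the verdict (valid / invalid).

α = atan 0.45 = 24.23°;  2α = 48.46°
edge 2: e_2 = (-1.90, -2.06);  n_2 = (-0.7351, +0.6780)
edge 3: e_3 = (+1.23, -4.94);  n_3 = (-0.9704, -0.2416)
∠(n_2, n_3) = 56.67°
δ = |180° − 56.67°| = 123.33°
123.33° > 2α = 48.46°  →  invalid

δ = 123.33°, invalid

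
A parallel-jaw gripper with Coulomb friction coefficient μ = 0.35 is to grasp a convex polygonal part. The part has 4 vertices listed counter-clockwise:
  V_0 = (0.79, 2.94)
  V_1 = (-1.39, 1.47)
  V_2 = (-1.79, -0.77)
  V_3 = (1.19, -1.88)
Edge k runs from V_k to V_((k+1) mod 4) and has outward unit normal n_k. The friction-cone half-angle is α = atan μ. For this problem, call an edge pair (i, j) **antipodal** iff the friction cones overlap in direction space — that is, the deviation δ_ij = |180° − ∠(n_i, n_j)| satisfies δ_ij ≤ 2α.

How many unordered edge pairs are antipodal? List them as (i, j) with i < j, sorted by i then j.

count = 1; pairs: (1,3)

α = atan 0.35 = 19.29°;  2α = 38.58°
n_0 = (-0.5591, +0.8291)
n_1 = (-0.9844, +0.1758)
n_2 = (-0.3491, -0.9371)
n_3 = (+0.9966, +0.0827)
  (0,1): δ = 134.12°  ·
  (0,2): δ = 54.42°  ·
  (0,3): δ = 60.75°  ·
  (1,2): δ = 100.30°  ·
  (1,3): δ = 14.87°  ✓
  (2,3): δ = 64.83°  ·
antipodal pairs: 1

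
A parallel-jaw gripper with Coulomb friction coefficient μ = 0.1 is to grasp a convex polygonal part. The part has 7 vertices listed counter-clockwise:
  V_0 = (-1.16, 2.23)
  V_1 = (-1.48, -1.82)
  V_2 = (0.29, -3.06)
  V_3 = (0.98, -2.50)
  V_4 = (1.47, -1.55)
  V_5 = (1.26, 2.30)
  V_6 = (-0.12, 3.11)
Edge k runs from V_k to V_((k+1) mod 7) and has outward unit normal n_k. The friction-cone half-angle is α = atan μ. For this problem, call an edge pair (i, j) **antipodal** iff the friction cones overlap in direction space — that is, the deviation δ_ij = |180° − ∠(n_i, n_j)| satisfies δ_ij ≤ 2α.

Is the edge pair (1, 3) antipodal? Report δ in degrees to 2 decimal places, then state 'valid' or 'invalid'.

δ = 82.27°, invalid

α = atan 0.1 = 5.71°;  2α = 11.42°
edge 1: e_1 = (+1.77, -1.24);  n_1 = (-0.5738, -0.8190)
edge 3: e_3 = (+0.49, +0.95);  n_3 = (+0.8887, -0.4584)
∠(n_1, n_3) = 97.73°
δ = |180° − 97.73°| = 82.27°
82.27° > 2α = 11.42°  →  invalid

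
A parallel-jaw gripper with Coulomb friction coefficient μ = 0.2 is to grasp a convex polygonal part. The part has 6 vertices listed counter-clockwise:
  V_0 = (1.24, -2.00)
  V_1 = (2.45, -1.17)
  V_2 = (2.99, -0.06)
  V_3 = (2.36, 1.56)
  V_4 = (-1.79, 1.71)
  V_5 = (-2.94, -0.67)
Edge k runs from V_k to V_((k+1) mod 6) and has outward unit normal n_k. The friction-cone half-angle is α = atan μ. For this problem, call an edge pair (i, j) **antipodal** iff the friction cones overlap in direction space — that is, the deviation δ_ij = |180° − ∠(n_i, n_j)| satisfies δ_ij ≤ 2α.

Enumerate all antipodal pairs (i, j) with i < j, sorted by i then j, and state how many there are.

α = atan 0.2 = 11.31°;  2α = 22.62°
n_0 = (+0.5657, -0.8246)
n_1 = (+0.8992, -0.4375)
n_2 = (+0.9320, +0.3624)
n_3 = (+0.0361, +0.9993)
n_4 = (-0.9004, +0.4351)
n_5 = (-0.3032, -0.9529)
  (0,1): δ = 150.39°  ·
  (0,2): δ = 103.20°  ·
  (0,3): δ = 36.52°  ·
  (0,4): δ = 29.76°  ·
  (0,5): δ = 127.90°  ·
  (1,2): δ = 132.81°  ·
  (1,3): δ = 66.13°  ·
  (1,4): δ = 0.15°  ✓
  (1,5): δ = 98.29°  ·
  (2,3): δ = 113.32°  ·
  (2,4): δ = 47.04°  ·
  (2,5): δ = 51.10°  ·
  (3,4): δ = 113.72°  ·
  (3,5): δ = 15.58°  ✓
  (4,5): δ = 81.86°  ·
antipodal pairs: 2

count = 2; pairs: (1,4), (3,5)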